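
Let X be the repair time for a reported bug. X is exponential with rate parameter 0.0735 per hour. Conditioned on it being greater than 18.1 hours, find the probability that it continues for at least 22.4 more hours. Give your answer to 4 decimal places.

0.1927

By the memoryless property, P(X > 18.1+22.4 | X > 18.1) = P(X > 22.4).
P(X > 22.4) = e^(−1.6464) ≈ 0.1927.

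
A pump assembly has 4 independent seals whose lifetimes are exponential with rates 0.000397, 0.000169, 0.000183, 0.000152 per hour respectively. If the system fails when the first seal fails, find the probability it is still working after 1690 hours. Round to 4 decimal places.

The time to first failure is exponential with rate Σλ = 0.000397 + 0.000169 + 0.000183 + 0.000152 = 0.000901.
P(min > 1690) = e^(−0.000901·1690) = e^(−1.5227) ≈ 0.2181.

0.2181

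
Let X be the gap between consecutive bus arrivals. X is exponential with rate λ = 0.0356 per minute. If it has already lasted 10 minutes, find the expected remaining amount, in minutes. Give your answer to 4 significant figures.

By memorylessness, the remaining amount past any threshold is again Exp(λ) with mean 1/λ = 28.0899 minutes.

28.09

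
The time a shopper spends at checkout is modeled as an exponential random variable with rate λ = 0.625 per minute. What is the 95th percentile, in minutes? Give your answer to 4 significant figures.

4.793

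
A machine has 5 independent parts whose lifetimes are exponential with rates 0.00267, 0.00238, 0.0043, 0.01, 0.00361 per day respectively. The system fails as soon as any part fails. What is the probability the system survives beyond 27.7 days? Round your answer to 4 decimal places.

The time to first failure is exponential with rate Σλ = 0.00267 + 0.00238 + 0.0043 + 0.01 + 0.00361 = 0.02296.
P(min > 27.7) = e^(−0.02296·27.7) = e^(−0.63599) ≈ 0.5294.

0.5294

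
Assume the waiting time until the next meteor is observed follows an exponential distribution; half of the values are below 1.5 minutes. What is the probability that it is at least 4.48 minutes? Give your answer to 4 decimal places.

For an exponential, median = ln(2)/λ, so λ = ln 2 / 1.5 = 0.462098 per minute.
P(X > 4.48) = e^(−λ·4.48) = e^(−2.0702) ≈ 0.1262.

0.1262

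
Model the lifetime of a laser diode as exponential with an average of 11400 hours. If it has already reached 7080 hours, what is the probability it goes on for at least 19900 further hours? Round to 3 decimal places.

0.175

The rate is λ = 1/11400 = 0.0000877193 per hour.
The exponential is memoryless, so the remaining time is again Exp(λ): the condition X > 7080 is irrelevant.
P(X > 19900) = e^(−1.7456) ≈ 0.175.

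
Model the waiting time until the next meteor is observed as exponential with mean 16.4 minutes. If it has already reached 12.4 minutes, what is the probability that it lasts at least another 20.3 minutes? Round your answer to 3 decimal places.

0.290

The rate is λ = 1/16.4 = 0.0609756 per minute.
The exponential is memoryless, so the remaining time is again Exp(λ): the condition X > 12.4 is irrelevant.
P(X > 20.3) = e^(−1.2378) ≈ 0.290.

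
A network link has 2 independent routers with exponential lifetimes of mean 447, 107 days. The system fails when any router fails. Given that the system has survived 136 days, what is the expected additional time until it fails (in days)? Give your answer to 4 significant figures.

86.33

First-failure rate Σλ = 1/447 + 1/107 = 0.0115829.
By memorylessness the expected residual is 1/Σλ = 86.3339 days, regardless of the 136 already elapsed.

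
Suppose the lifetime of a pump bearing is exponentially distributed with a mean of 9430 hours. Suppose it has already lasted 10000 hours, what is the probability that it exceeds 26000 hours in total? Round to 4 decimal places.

0.1833

The rate is λ = 1/9430 = 0.000106045 per hour.
By the memoryless property, P(X > 10000+16000 | X > 10000) = P(X > 16000).
P(X > 16000) = e^(−1.6967) ≈ 0.1833.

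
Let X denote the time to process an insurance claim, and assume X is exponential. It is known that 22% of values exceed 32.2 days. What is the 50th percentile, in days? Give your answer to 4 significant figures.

14.74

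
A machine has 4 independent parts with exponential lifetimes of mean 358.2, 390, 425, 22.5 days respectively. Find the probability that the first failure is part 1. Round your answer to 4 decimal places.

Rates: λ_i = 1/mean_i → 0.00279174, 0.0025641, 0.00235294, 0.0444444; Σλ = 0.0521532.
P(part 1 first) = λ_1/Σλ = 0.00279174/0.0521532 ≈ 0.0535.

0.0535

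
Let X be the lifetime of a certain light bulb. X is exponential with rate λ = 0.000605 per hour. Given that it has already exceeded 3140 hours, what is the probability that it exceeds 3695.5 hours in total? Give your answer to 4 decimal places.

0.7146

The exponential is memoryless, so the remaining time is again Exp(λ): the condition X > 3140 is irrelevant.
P(X > 555.5) = e^(−0.33608) ≈ 0.7146.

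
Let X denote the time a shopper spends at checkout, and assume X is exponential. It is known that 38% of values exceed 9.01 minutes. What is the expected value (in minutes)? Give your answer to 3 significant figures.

9.31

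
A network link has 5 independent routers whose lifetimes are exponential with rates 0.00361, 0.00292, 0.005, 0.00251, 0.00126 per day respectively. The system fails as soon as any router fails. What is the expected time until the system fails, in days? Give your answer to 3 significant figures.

65.4

The time to first failure is exponential with rate Σλ = 0.00361 + 0.00292 + 0.005 + 0.00251 + 0.00126 = 0.0153.
E[min] = 1/Σλ = 1/0.0153 = 65.3595 days.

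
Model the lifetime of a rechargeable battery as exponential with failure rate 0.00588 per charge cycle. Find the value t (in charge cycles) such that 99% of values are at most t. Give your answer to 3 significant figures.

Set 1 − e^(−λt) = 0.99, so t = −ln(0.01)/λ = 4.6052/0.00588 ≈ 783.192 charge cycles.

783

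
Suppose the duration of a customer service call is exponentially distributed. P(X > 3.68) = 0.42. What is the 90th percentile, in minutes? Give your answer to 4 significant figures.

e^(−λ·3.68) = 0.42 ⇒ λ = −ln(0.42)/3.68 = 0.235734.
90th percentile: 1 − e^(−λt) = 0.9, t = −ln(0.1)/λ = 9.76773 minutes.

9.768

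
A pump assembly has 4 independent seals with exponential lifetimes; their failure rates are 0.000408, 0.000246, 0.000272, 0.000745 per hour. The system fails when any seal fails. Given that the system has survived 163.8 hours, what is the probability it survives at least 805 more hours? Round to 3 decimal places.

Time to first failure ~ Exp(Σλ) with Σλ = 0.001671.
By memorylessness, P(T > 163.8+805 | T > 163.8) = P(T > 805) = e^(−0.001671·805) ≈ 0.260.

0.260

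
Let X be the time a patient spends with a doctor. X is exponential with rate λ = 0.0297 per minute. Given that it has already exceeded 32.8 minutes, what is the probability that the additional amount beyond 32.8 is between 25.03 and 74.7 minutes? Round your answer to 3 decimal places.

Memoryless: the residual past 32.8 is again Exp(λ).
P(25.03 < residual < 74.7) = e^(−λ·25.03) − e^(−λ·74.7) = 0.47550 − 0.10876 ≈ 0.367.

0.367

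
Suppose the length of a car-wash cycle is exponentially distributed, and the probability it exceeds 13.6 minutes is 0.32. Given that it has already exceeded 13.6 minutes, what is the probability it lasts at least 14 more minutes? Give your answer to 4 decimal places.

0.3095

From e^(−λ·13.6) = 0.32, λ = −ln(0.32)/13.6 = 0.0837819.
Memoryless: P(X > 13.6+14 | X > 13.6) = P(X > 14) = e^(−0.0837819·14) ≈ 0.3095.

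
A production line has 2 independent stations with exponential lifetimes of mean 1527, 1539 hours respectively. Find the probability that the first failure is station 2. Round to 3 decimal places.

Rates: λ_i = 1/mean_i → 0.000654879, 0.000649773; Σλ = 0.00130465.
P(station 2 first) = λ_2/Σλ = 0.000649773/0.00130465 ≈ 0.498.

0.498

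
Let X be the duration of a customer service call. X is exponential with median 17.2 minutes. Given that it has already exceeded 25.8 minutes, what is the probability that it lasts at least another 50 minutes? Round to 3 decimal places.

0.133

For an exponential, median = ln(2)/λ, so λ = ln 2 / 17.2 = 0.0402993 per minute.
By the memoryless property, P(X > 25.8+50 | X > 25.8) = P(X > 50).
P(X > 50) = e^(−2.015) ≈ 0.133.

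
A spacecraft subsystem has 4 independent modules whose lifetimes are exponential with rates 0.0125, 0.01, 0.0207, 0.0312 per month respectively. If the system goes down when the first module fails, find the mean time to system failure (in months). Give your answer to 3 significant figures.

The time to first failure is exponential with rate Σλ = 0.0125 + 0.01 + 0.0207 + 0.0312 = 0.0744.
E[min] = 1/Σλ = 1/0.0744 = 13.4409 months.

13.4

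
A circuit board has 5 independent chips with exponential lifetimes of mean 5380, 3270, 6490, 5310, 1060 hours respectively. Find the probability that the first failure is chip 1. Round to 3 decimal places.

0.105

Rates: λ_i = 1/mean_i → 0.000185874, 0.00030581, 0.000154083, 0.000188324, 0.000943396; Σλ = 0.00177749.
P(chip 1 first) = λ_1/Σλ = 0.000185874/0.00177749 ≈ 0.105.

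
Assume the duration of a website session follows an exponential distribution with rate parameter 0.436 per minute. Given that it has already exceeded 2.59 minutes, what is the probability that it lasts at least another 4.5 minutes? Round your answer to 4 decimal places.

0.1406

The exponential is memoryless, so the remaining time is again Exp(λ): the condition X > 2.59 is irrelevant.
P(X > 4.5) = e^(−1.962) ≈ 0.1406.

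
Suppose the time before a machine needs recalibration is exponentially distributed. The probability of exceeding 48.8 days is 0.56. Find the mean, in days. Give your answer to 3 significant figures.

84.2

e^(−λ·48.8) = 0.56 ⇒ λ = −ln(0.56)/48.8 = 0.0118815.
Mean = 1/λ = 84.1643 days.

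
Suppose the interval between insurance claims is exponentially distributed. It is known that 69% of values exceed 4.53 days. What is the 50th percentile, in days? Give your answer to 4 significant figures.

8.462

e^(−λ·4.53) = 0.69 ⇒ λ = −ln(0.69)/4.53 = 0.0819125.
50th percentile: 1 − e^(−λt) = 0.5, t = −ln(0.5)/λ = 8.46204 days.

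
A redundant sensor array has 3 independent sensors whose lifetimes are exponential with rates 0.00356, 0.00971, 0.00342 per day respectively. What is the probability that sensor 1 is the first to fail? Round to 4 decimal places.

The time to first failure is exponential with rate Σλ = 0.00356 + 0.00971 + 0.00342 = 0.01669.
P(sensor 1 first) = λ_1/Σλ = 0.00356/0.01669 ≈ 0.2133.

0.2133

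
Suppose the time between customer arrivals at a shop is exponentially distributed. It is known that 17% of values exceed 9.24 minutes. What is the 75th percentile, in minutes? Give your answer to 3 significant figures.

7.23

e^(−λ·9.24) = 0.17 ⇒ λ = −ln(0.17)/9.24 = 0.19177.
75th percentile: 1 − e^(−λt) = 0.75, t = −ln(0.25)/λ = 7.22893 minutes.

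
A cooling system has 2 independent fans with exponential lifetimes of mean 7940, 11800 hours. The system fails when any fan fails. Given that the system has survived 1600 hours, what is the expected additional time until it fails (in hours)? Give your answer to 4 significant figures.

4746

First-failure rate Σλ = 1/7940 + 1/11800 = 0.00021069.
By memorylessness the expected residual is 1/Σλ = 4746.3 hours, regardless of the 1600 already elapsed.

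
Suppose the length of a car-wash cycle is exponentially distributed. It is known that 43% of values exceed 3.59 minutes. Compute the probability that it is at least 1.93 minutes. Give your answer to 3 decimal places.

0.635

e^(−λ·3.59) = 0.43 ⇒ λ = −ln(0.43)/3.59 = 0.235089.
P(X > 1.93) = e^(−0.235089·1.93) = e^(−0.45372) ≈ 0.635.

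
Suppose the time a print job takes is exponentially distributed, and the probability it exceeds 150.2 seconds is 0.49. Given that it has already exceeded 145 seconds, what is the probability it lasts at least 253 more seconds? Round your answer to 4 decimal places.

From e^(−λ·150.2) = 0.49, λ = −ln(0.49)/150.2 = 0.00474933.
Memoryless: P(X > 145+253 | X > 145) = P(X > 253) = e^(−0.00474933·253) ≈ 0.3007.

0.3007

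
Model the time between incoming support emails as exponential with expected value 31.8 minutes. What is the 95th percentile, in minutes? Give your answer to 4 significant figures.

The rate is λ = 1/31.8 = 0.0314465 per minute.
Set 1 − e^(−λt) = 0.95, so t = −ln(0.05)/λ = 2.9957/0.0314465 ≈ 95.2643 minutes.

95.26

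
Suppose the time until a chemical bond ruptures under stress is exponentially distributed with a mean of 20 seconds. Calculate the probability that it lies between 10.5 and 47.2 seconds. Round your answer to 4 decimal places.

The rate is λ = 1/20 = 0.05 per second.
P(10.5 < X < 47.2) = e^(−λ·10.5) − e^(−λ·47.2) = 0.59156 − 0.09442 ≈ 0.4971.

0.4971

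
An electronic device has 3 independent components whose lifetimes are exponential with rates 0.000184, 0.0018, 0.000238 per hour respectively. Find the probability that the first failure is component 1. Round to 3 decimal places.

The time to first failure is exponential with rate Σλ = 0.000184 + 0.0018 + 0.000238 = 0.002222.
P(component 1 first) = λ_1/Σλ = 0.000184/0.002222 ≈ 0.083.

0.083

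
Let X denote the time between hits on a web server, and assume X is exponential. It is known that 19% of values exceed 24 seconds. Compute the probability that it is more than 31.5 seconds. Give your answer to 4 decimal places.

0.1131

e^(−λ·24) = 0.19 ⇒ λ = −ln(0.19)/24 = 0.0691971.
P(X > 31.5) = e^(−0.0691971·31.5) = e^(−2.1797) ≈ 0.1131.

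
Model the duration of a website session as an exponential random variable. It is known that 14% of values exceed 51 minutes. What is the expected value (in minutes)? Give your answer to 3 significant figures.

25.9

e^(−λ·51) = 0.14 ⇒ λ = −ln(0.14)/51 = 0.0385512.
Mean = 1/λ = 25.9395 minutes.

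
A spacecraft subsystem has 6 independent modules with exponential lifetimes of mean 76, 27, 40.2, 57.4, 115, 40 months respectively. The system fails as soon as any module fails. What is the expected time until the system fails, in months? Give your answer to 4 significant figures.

7.925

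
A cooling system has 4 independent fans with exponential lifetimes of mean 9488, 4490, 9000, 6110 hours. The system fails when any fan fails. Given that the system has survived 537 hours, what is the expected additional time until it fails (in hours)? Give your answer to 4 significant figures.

1659

First-failure rate Σλ = 1/9488 + 1/4490 + 1/9000 + 1/6110 = 0.000602891.
By memorylessness the expected residual is 1/Σλ = 1658.68 hours, regardless of the 537 already elapsed.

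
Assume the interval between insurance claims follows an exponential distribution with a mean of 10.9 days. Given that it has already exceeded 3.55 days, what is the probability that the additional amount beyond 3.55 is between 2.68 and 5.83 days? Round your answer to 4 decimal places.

0.1963

The rate is λ = 1/10.9 = 0.0917431 per day.
Memoryless: the residual past 3.55 is again Exp(λ).
P(2.68 < residual < 5.83) = e^(−λ·2.68) − e^(−λ·5.83) = 0.78202 − 0.58575 ≈ 0.1963.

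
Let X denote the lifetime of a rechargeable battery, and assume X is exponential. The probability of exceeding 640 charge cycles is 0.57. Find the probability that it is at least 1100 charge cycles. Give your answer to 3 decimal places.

e^(−λ·640) = 0.57 ⇒ λ = −ln(0.57)/640 = 0.000878311.
P(X > 1100) = e^(−0.000878311·1100) = e^(−0.96614) ≈ 0.381.

0.381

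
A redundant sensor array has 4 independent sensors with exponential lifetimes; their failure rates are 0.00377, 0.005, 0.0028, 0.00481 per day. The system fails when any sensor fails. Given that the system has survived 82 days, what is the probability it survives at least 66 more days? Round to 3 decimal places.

0.339

Time to first failure ~ Exp(Σλ) with Σλ = 0.01638.
By memorylessness, P(T > 82+66 | T > 82) = P(T > 66) = e^(−0.01638·66) ≈ 0.339.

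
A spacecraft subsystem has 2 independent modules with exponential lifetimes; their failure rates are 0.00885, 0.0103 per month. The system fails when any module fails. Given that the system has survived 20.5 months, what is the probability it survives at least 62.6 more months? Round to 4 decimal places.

Time to first failure ~ Exp(Σλ) with Σλ = 0.01915.
By memorylessness, P(T > 20.5+62.6 | T > 20.5) = P(T > 62.6) = e^(−0.01915·62.6) ≈ 0.3016.

0.3016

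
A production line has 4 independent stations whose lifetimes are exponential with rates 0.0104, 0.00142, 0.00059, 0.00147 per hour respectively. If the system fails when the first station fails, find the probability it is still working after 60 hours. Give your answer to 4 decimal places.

0.4348

The time to first failure is exponential with rate Σλ = 0.0104 + 0.00142 + 0.00059 + 0.00147 = 0.01388.
P(min > 60) = e^(−0.01388·60) = e^(−0.8328) ≈ 0.4348.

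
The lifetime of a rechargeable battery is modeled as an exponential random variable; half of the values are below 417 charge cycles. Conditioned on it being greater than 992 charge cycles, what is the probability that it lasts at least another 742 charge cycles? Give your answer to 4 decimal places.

0.2913

For an exponential, median = ln(2)/λ, so λ = ln 2 / 417 = 0.00166222 per charge cycle.
The exponential is memoryless, so the remaining time is again Exp(λ): the condition X > 992 is irrelevant.
P(X > 742) = e^(−1.2334) ≈ 0.2913.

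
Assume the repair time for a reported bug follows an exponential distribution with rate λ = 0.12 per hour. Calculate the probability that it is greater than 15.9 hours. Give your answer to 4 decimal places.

0.1484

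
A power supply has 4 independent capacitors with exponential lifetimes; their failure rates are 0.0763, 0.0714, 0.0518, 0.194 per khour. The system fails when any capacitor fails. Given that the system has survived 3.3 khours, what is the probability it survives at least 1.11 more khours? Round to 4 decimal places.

0.6461

Time to first failure ~ Exp(Σλ) with Σλ = 0.3935.
By memorylessness, P(T > 3.3+1.11 | T > 3.3) = P(T > 1.11) = e^(−0.3935·1.11) ≈ 0.6461.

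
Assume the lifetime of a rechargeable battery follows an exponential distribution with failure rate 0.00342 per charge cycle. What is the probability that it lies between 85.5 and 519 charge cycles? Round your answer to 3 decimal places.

0.577

P(85.5 < X < 519) = e^(−λ·85.5) − e^(−λ·519) = 0.74646 − 0.16949 ≈ 0.577.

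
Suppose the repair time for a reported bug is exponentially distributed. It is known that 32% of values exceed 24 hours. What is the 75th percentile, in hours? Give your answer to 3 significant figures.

29.2

e^(−λ·24) = 0.32 ⇒ λ = −ln(0.32)/24 = 0.0474764.
75th percentile: 1 − e^(−λt) = 0.75, t = −ln(0.25)/λ = 29.1996 hours.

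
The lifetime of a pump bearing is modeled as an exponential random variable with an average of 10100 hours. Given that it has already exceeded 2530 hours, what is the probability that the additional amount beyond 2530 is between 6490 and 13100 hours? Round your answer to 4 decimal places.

0.2526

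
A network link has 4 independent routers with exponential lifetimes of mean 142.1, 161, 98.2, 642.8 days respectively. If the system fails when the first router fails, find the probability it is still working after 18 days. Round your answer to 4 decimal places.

0.6378

The first failure time is exponential with rate Σλ_i = 1/142.1 + 1/161 + 1/98.2 + 1/642.8 = 0.0249875 per day.
P(min > 18) = e^(−0.0249875·18) = e^(−0.44977) ≈ 0.6378.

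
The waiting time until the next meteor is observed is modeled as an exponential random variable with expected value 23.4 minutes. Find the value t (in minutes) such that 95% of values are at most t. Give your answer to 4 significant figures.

70.10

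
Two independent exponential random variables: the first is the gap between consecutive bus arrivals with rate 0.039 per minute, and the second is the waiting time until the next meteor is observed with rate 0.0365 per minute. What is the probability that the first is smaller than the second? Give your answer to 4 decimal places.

λ_1 = 0.039, λ_2 = 0.0365.
For independent exponentials, P(the first < the second) = λ_1/(λ_1+λ_2) = 0.039/0.0755 ≈ 0.5166.

0.5166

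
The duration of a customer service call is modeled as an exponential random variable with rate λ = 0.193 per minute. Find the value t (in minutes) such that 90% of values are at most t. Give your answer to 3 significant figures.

11.9

Set 1 − e^(−λt) = 0.9, so t = −ln(0.1)/λ = 2.3026/0.193 ≈ 11.9305 minutes.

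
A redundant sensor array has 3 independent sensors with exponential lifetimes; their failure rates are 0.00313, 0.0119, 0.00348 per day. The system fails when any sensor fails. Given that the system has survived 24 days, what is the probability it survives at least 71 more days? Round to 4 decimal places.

Time to first failure ~ Exp(Σλ) with Σλ = 0.01851.
By memorylessness, P(T > 24+71 | T > 24) = P(T > 71) = e^(−0.01851·71) ≈ 0.2687.

0.2687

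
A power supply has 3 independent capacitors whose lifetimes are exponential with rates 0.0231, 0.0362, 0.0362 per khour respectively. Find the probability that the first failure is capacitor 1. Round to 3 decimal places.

The time to first failure is exponential with rate Σλ = 0.0231 + 0.0362 + 0.0362 = 0.0955.
P(capacitor 1 first) = λ_1/Σλ = 0.0231/0.0955 ≈ 0.242.

0.242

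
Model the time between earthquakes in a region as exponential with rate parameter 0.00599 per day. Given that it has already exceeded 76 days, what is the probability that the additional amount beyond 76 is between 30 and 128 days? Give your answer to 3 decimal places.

0.371

Memoryless: the residual past 76 is again Exp(λ).
P(30 < residual < 128) = e^(−λ·30) − e^(−λ·128) = 0.83552 − 0.46453 ≈ 0.371.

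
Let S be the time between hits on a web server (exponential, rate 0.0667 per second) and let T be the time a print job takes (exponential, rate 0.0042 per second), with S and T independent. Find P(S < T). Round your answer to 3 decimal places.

0.941

λ_1 = 0.0667, λ_2 = 0.0042.
For independent exponentials, P(S < T) = λ_1/(λ_1+λ_2) = 0.0667/0.0709 ≈ 0.941.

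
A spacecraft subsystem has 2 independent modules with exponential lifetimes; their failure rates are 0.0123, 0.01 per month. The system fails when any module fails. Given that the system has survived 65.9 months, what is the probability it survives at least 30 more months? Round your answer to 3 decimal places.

Time to first failure ~ Exp(Σλ) with Σλ = 0.0223.
By memorylessness, P(T > 65.9+30 | T > 65.9) = P(T > 30) = e^(−0.0223·30) ≈ 0.512.

0.512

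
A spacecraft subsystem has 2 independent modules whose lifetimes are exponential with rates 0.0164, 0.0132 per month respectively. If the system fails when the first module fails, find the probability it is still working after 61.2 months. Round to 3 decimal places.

0.163

The time to first failure is exponential with rate Σλ = 0.0164 + 0.0132 = 0.0296.
P(min > 61.2) = e^(−0.0296·61.2) = e^(−1.8115) ≈ 0.163.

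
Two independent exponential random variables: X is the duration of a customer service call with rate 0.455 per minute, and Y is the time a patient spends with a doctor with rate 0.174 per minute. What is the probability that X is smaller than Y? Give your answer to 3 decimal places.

λ_1 = 0.455, λ_2 = 0.174.
For independent exponentials, P(X < Y) = λ_1/(λ_1+λ_2) = 0.455/0.629 ≈ 0.723.

0.723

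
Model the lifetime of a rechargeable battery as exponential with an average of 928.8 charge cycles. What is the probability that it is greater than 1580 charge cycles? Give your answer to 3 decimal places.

0.182

The rate is λ = 1/928.8 = 0.00107666 per charge cycle.
P(X > 1580) = e^(−λ·1580) = e^(−1.7011) ≈ 0.182.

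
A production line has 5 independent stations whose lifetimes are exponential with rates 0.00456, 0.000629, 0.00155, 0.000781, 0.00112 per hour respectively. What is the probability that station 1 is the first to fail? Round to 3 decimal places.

0.528

The time to first failure is exponential with rate Σλ = 0.00456 + 0.000629 + 0.00155 + 0.000781 + 0.00112 = 0.00864.
P(station 1 first) = λ_1/Σλ = 0.00456/0.00864 ≈ 0.528.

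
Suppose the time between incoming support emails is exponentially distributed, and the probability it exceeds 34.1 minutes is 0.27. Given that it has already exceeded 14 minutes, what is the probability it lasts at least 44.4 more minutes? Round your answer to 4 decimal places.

From e^(−λ·34.1) = 0.27, λ = −ln(0.27)/34.1 = 0.0383969.
Memoryless: P(X > 14+44.4 | X > 14) = P(X > 44.4) = e^(−0.0383969·44.4) ≈ 0.1818.

0.1818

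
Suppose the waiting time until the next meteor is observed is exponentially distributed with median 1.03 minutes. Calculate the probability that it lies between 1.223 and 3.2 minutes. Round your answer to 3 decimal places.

For an exponential, median = ln(2)/λ, so λ = ln 2 / 1.03 = 0.672958 per minute.
P(1.223 < X < 3.2) = e^(−λ·1.223) − e^(−λ·3.2) = 0.43910 − 0.11608 ≈ 0.323.

0.323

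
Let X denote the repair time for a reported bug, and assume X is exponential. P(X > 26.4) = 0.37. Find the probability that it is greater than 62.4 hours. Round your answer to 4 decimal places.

e^(−λ·26.4) = 0.37 ⇒ λ = −ln(0.37)/26.4 = 0.0376611.
P(X > 62.4) = e^(−0.0376611·62.4) = e^(−2.3501) ≈ 0.0954.

0.0954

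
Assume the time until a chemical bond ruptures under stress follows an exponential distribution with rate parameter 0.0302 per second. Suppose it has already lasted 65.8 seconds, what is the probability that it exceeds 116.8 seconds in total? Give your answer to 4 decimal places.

0.2143

The exponential is memoryless, so the remaining time is again Exp(λ): the condition X > 65.8 is irrelevant.
P(X > 51) = e^(−1.5402) ≈ 0.2143.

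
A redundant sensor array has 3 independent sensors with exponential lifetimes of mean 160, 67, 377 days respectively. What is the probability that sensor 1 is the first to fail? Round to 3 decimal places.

0.262

Rates: λ_i = 1/mean_i → 0.00625, 0.0149254, 0.00265252; Σλ = 0.0238279.
P(sensor 1 first) = λ_1/Σλ = 0.00625/0.0238279 ≈ 0.262.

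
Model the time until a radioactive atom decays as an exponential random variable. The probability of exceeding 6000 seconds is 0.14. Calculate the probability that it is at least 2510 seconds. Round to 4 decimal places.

e^(−λ·6000) = 0.14 ⇒ λ = −ln(0.14)/6000 = 0.000327685.
P(X > 2510) = e^(−0.000327685·2510) = e^(−0.82249) ≈ 0.4393.

0.4393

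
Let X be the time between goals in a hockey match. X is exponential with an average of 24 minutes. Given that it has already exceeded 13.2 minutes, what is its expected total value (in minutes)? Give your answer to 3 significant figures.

37.2

The rate is λ = 1/24 = 0.0416667 per minute.
By memorylessness, E[X | X > 13.2] = 13.2 + 1/λ = 13.2 + 24 = 37.2 minutes.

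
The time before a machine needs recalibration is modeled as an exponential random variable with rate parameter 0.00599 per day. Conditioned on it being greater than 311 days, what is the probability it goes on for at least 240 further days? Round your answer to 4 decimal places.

P(X > s+t | X > s) = e^(−λ(s+t))/e^(−λs) = e^(−λt), independent of s = 311.
P(X > 240) = e^(−1.4376) ≈ 0.2375.

0.2375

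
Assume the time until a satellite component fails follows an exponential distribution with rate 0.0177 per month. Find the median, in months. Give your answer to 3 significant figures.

39.2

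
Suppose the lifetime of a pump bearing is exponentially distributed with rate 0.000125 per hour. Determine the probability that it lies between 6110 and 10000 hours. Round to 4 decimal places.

0.1794

P(6110 < X < 10000) = e^(−λ·6110) − e^(−λ·10000) = 0.46592 − 0.28650 ≈ 0.1794.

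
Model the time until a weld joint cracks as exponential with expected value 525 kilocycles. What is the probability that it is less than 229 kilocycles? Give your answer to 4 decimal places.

The rate is λ = 1/525 = 0.00190476 per kilocycle.
P(X ≤ 229) = 1 − e^(−λ·229) = 1 − e^(−0.43619) ≈ 0.3535.

0.3535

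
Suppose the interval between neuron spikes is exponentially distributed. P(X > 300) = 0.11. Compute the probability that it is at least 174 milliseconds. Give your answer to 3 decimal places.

0.278

e^(−λ·300) = 0.11 ⇒ λ = −ln(0.11)/300 = 0.00735758.
P(X > 174) = e^(−0.00735758·174) = e^(−1.2802) ≈ 0.278.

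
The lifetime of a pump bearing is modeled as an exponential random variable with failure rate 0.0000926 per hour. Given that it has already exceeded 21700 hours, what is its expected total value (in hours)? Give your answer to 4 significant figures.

32500

By memorylessness, E[X | X > 21700] = 21700 + 1/λ = 21700 + 10799.1 = 32499.1 hours.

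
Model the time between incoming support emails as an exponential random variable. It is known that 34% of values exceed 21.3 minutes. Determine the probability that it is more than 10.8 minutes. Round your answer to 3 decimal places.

e^(−λ·21.3) = 0.34 ⇒ λ = −ln(0.34)/21.3 = 0.0506483.
P(X > 10.8) = e^(−0.0506483·10.8) = e^(−0.547) ≈ 0.579.

0.579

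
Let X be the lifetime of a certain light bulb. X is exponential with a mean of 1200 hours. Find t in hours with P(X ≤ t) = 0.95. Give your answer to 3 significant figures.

The rate is λ = 1/1200 = 0.000833333 per hour.
Set 1 − e^(−λt) = 0.95, so t = −ln(0.05)/λ = 2.9957/0.000833333 ≈ 3594.88 hours.

3590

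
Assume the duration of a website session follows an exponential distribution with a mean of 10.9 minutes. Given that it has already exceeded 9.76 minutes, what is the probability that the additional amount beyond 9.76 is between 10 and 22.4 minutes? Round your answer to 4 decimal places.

0.2715

The rate is λ = 1/10.9 = 0.0917431 per minute.
Memoryless: the residual past 9.76 is again Exp(λ).
P(10 < residual < 22.4) = e^(−λ·10) − e^(−λ·22.4) = 0.39954 − 0.12809 ≈ 0.2715.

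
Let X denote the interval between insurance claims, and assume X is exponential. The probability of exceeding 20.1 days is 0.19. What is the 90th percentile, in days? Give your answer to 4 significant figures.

27.87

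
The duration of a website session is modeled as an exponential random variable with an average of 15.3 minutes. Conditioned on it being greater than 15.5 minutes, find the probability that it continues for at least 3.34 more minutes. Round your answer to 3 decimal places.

The rate is λ = 1/15.3 = 0.0653595 per minute.
By the memoryless property, P(X > 15.5+3.34 | X > 15.5) = P(X > 3.34).
P(X > 3.34) = e^(−0.2183) ≈ 0.804.

0.804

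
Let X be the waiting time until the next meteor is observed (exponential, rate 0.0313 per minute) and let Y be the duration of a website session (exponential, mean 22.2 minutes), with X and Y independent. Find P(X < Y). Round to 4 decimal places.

λ_1 = 0.0313, λ_2 = 1/22.2 = 0.045045.
For independent exponentials, P(X < Y) = λ_1/(λ_1+λ_2) = 0.0313/0.076345 ≈ 0.4100.

0.4100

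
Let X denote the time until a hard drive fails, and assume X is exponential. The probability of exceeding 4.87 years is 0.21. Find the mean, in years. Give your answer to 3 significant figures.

e^(−λ·4.87) = 0.21 ⇒ λ = −ln(0.21)/4.87 = 0.320462.
Mean = 1/λ = 3.1205 years.

3.12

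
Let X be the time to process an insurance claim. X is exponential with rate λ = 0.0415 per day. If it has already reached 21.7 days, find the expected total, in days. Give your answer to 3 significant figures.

By memorylessness, E[X | X > 21.7] = 21.7 + 1/λ = 21.7 + 24.0964 = 45.7964 days.

45.8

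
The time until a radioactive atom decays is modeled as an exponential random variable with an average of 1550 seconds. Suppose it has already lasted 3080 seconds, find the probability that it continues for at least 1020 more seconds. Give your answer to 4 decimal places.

The rate is λ = 1/1550 = 0.000645161 per second.
The exponential is memoryless, so the remaining time is again Exp(λ): the condition X > 3080 is irrelevant.
P(X > 1020) = e^(−0.65806) ≈ 0.5179.

0.5179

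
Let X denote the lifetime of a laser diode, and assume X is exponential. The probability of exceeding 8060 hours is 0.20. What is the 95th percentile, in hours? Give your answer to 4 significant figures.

15000

e^(−λ·8060) = 0.20 ⇒ λ = −ln(0.20)/8060 = 0.000199682.
95th percentile: 1 − e^(−λt) = 0.95, t = −ln(0.05)/λ = 15002.5 hours.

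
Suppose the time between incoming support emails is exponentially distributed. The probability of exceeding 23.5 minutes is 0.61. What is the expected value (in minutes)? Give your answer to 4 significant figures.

47.54

e^(−λ·23.5) = 0.61 ⇒ λ = −ln(0.61)/23.5 = 0.0210339.
Mean = 1/λ = 47.5423 minutes.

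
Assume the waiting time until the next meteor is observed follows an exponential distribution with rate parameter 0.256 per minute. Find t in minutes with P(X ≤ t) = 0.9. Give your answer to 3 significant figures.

Set 1 − e^(−λt) = 0.9, so t = −ln(0.1)/λ = 2.3026/0.256 ≈ 8.99447 minutes.

8.99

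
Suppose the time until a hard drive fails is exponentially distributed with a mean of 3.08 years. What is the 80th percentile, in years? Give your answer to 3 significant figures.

4.96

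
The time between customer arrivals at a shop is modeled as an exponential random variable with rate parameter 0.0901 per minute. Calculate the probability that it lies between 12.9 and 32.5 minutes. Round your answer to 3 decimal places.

0.259

P(12.9 < X < 32.5) = e^(−λ·12.9) − e^(−λ·32.5) = 0.31277 − 0.05349 ≈ 0.259.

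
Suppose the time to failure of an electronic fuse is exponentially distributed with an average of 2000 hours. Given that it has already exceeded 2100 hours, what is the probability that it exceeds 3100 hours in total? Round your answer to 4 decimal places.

The rate is λ = 1/2000 = 0.0005 per hour.
By the memoryless property, P(X > 2100+1000 | X > 2100) = P(X > 1000).
P(X > 1000) = e^(−0.5) ≈ 0.6065.

0.6065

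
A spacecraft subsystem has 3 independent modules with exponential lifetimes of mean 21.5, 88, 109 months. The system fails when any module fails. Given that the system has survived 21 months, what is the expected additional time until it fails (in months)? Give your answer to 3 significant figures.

First-failure rate Σλ = 1/21.5 + 1/88 + 1/109 = 0.0670496.
By memorylessness the expected residual is 1/Σλ = 14.9143 months, regardless of the 21 already elapsed.

14.9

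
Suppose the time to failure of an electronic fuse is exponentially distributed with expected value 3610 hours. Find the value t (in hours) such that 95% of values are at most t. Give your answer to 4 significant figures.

10810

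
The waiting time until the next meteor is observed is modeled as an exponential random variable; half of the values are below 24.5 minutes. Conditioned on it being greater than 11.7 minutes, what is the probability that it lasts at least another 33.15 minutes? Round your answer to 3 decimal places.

0.391

For an exponential, median = ln(2)/λ, so λ = ln 2 / 24.5 = 0.0282917 per minute.
P(X > s+t | X > s) = e^(−λ(s+t))/e^(−λs) = e^(−λt), independent of s = 11.7.
P(X > 33.15) = e^(−0.93787) ≈ 0.391.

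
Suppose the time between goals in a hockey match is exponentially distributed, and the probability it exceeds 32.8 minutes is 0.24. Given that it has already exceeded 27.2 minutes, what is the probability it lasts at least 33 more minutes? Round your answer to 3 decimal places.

0.238

From e^(−λ·32.8) = 0.24, λ = −ln(0.24)/32.8 = 0.0435096.
Memoryless: P(X > 27.2+33 | X > 27.2) = P(X > 33) = e^(−0.0435096·33) ≈ 0.238.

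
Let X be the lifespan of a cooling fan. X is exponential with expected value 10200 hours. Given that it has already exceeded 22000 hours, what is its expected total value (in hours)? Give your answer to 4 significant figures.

32200

The rate is λ = 1/10200 = 0.0000980392 per hour.
By memorylessness, E[X | X > 22000] = 22000 + 1/λ = 22000 + 10200 = 32200 hours.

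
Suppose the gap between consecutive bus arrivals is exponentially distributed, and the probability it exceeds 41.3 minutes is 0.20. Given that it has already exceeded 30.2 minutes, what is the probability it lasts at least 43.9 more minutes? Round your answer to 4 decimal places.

0.1807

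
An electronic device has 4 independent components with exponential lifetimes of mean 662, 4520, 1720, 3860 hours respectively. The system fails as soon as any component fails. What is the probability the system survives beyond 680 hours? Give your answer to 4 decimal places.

0.1739

The first failure time is exponential with rate Σλ_i = 1/662 + 1/4520 + 1/1720 + 1/3860 = 0.00257228 per hour.
P(min > 680) = e^(−0.00257228·680) = e^(−1.7491) ≈ 0.1739.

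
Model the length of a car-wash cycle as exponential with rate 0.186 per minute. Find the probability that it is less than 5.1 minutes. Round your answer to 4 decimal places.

0.6127

P(X ≤ 5.1) = 1 − e^(−λ·5.1) = 1 − e^(−0.9486) ≈ 0.6127.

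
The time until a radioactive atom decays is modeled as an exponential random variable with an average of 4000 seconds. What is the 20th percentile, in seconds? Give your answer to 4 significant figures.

The rate is λ = 1/4000 = 0.00025 per second.
Set 1 − e^(−λt) = 0.2, so t = −ln(0.8)/λ = 0.22314/0.00025 ≈ 892.574 seconds.

892.6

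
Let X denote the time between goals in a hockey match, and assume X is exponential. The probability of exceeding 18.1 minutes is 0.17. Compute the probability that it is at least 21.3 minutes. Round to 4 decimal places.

0.1243

e^(−λ·18.1) = 0.17 ⇒ λ = −ln(0.17)/18.1 = 0.0978982.
P(X > 21.3) = e^(−0.0978982·21.3) = e^(−2.0852) ≈ 0.1243.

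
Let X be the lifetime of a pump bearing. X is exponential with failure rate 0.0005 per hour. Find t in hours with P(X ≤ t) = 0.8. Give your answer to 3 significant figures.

3220

Set 1 − e^(−λt) = 0.8, so t = −ln(0.2)/λ = 1.6094/0.0005 ≈ 3218.88 hours.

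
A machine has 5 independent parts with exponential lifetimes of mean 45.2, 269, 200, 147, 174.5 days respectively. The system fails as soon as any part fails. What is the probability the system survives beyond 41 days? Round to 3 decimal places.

0.169

The first failure time is exponential with rate Σλ_i = 1/45.2 + 1/269 + 1/200 + 1/147 + 1/174.5 = 0.0433747 per day.
P(min > 41) = e^(−0.0433747·41) = e^(−1.7784) ≈ 0.169.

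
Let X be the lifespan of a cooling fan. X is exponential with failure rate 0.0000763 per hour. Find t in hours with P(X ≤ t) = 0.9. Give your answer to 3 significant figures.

Set 1 − e^(−λt) = 0.9, so t = −ln(0.1)/λ = 2.3026/0.0000763 ≈ 30178 hours.

30200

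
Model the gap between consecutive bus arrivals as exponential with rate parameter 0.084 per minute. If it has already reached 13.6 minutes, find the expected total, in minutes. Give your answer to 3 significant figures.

25.5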